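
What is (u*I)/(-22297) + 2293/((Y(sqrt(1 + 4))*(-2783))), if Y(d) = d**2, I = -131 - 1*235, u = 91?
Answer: 37484179/28205705 ≈ 1.3290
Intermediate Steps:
I = -366 (I = -131 - 235 = -366)
(u*I)/(-22297) + 2293/((Y(sqrt(1 + 4))*(-2783))) = (91*(-366))/(-22297) + 2293/(((sqrt(1 + 4))**2*(-2783))) = -33306*(-1/22297) + 2293/(((sqrt(5))**2*(-2783))) = 33306/22297 + 2293/((5*(-2783))) = 33306/22297 + 2293/(-13915) = 33306/22297 + 2293*(-1/13915) = 33306/22297 - 2293/13915 = 37484179/28205705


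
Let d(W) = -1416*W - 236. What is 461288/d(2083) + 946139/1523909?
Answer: 521981456601/1123792976869 ≈ 0.46448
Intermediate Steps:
d(W) = -236 - 1416*W
461288/d(2083) + 946139/1523909 = 461288/(-236 - 1416*2083) + 946139/1523909 = 461288/(-236 - 2949528) + 946139*(1/1523909) = 461288/(-2949764) + 946139/1523909 = 461288*(-1/2949764) + 946139/1523909 = -115322/737441 + 946139/1523909 = 521981456601/1123792976869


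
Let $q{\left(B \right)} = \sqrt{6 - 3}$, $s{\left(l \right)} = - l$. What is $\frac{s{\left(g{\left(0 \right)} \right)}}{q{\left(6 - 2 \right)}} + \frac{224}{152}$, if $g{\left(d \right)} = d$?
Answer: $\frac{28}{19} \approx 1.4737$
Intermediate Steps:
$q{\left(B \right)} = \sqrt{3}$
$\frac{s{\left(g{\left(0 \right)} \right)}}{q{\left(6 - 2 \right)}} + \frac{224}{152} = \frac{\left(-1\right) 0}{\sqrt{3}} + \frac{224}{152} = 0 \frac{\sqrt{3}}{3} + 224 \cdot \frac{1}{152} = 0 + \frac{28}{19} = \frac{28}{19}$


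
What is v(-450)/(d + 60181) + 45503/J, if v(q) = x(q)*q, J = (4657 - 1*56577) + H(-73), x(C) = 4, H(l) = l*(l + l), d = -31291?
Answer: -5143901/4415034 ≈ -1.1651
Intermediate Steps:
H(l) = 2*l² (H(l) = l*(2*l) = 2*l²)
J = -41262 (J = (4657 - 1*56577) + 2*(-73)² = (4657 - 56577) + 2*5329 = -51920 + 10658 = -41262)
v(q) = 4*q
v(-450)/(d + 60181) + 45503/J = (4*(-450))/(-31291 + 60181) + 45503/(-41262) = -1800/28890 + 45503*(-1/41262) = -1800*1/28890 - 45503/41262 = -20/321 - 45503/41262 = -5143901/4415034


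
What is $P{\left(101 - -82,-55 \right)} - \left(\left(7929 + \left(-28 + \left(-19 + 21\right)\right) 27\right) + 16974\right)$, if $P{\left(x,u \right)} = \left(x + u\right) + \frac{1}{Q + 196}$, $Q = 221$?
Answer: $- \frac{10038440}{417} \approx -24073.0$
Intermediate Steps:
$P{\left(x,u \right)} = \frac{1}{417} + u + x$ ($P{\left(x,u \right)} = \left(x + u\right) + \frac{1}{221 + 196} = \left(u + x\right) + \frac{1}{417} = \frac{1}{417} + u + x$)
$P{\left(101 - -82,-55 \right)} - \left(\left(7929 + \left(-28 + \left(-19 + 21\right)\right) 27\right) + 16974\right) = \left(\frac{1}{417} - 55 + \left(101 - -82\right)\right) - \left(\left(7929 + \left(-28 + \left(-19 + 21\right)\right) 27\right) + 16974\right) = \left(\frac{1}{417} - 55 + \left(101 + 82\right)\right) - \left(\left(7929 + \left(-28 + 2\right) 27\right) + 16974\right) = \left(\frac{1}{417} - 55 + 183\right) - \left(\left(7929 - 702\right) + 16974\right) = \frac{53377}{417} - \left(\left(7929 - 702\right) + 16974\right) = \frac{53377}{417} - \left(7227 + 16974\right) = \frac{53377}{417} - 24201 = - \frac{10038440}{417}$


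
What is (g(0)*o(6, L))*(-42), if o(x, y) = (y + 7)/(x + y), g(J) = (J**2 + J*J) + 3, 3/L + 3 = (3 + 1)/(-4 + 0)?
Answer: -150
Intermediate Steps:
L = -3/4 (L = 3/(-3 + (3 + 1)/(-4 + 0)) = 3/(-3 + 4/(-4)) = 3/(-3 + 4*(-1/4)) = 3/(-3 - 1) = 3/(-4) = 3*(-1/4) = -3/4 ≈ -0.75000)
g(J) = 3 + 2*J**2 (g(J) = (J**2 + J**2) + 3 = 2*J**2 + 3 = 3 + 2*J**2)
o(x, y) = (7 + y)/(x + y)
(g(0)*o(6, L))*(-42) = ((3 + 2*0**2)*((7 - 3/4)/(6 - 3/4)))*(-42) = ((3 + 2*0)*((25/4)/(21/4)))*(-42) = ((3 + 0)*((4/21)*(25/4)))*(-42) = (3*(25/21))*(-42) = (25/7)*(-42) = -150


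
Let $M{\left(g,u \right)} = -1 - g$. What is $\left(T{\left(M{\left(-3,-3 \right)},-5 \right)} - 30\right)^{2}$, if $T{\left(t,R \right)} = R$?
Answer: $1225$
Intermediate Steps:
$\left(T{\left(M{\left(-3,-3 \right)},-5 \right)} - 30\right)^{2} = \left(-5 - 30\right)^{2} = \left(-35\right)^{2} = 1225$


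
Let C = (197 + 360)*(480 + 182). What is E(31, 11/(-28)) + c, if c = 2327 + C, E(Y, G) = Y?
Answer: 371092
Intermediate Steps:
C = 368734 (C = 557*662 = 368734)
c = 371061 (c = 2327 + 368734 = 371061)
E(31, 11/(-28)) + c = 31 + 371061 = 371092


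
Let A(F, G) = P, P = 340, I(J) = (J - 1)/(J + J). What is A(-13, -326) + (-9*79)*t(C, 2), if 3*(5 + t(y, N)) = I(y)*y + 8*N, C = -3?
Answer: 577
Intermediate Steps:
I(J) = (-1 + J)/(2*J) (I(J) = (-1 + J)/((2*J)) = (-1 + J)*(1/(2*J)) = (-1 + J)/(2*J))
A(F, G) = 340
t(y, N) = -31/6 + y/6 + 8*N/3 (t(y, N) = -5 + (((-1 + y)/(2*y))*y + 8*N)/3 = -5 + ((-½ + y/2) + 8*N)/3 = -5 + (-½ + y/2 + 8*N)/3 = -5 + (-⅙ + y/6 + 8*N/3) = -31/6 + y/6 + 8*N/3)
A(-13, -326) + (-9*79)*t(C, 2) = 340 + (-9*79)*(-31/6 + (⅙)*(-3) + (8/3)*2) = 340 - 711*(-31/6 - ½ + 16/3) = 340 - 711*(-⅓) = 340 + 237 = 577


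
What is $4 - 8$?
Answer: $-4$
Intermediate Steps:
$4 - 8 = -4$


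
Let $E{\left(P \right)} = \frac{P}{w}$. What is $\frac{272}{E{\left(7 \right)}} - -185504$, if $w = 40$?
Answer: $\frac{1309408}{7} \approx 1.8706 \cdot 10^{5}$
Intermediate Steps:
$E{\left(P \right)} = \frac{P}{40}$
$\frac{272}{E{\left(7 \right)}} - -185504 = \frac{272}{\frac{1}{40} \cdot 7} - -185504 = \frac{272}{\frac{7}{40}} + 185504 = 272 \cdot \frac{40}{7} + 185504 = \frac{10880}{7} + 185504 = \frac{1309408}{7}$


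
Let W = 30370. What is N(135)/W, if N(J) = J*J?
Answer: 3645/6074 ≈ 0.60010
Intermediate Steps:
N(J) = J**2
N(135)/W = 135**2/30370 = 18225*(1/30370) = 3645/6074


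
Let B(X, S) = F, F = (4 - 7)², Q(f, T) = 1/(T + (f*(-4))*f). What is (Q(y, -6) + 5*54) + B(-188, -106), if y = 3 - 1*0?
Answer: 11717/42 ≈ 278.98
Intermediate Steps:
y = 3 (y = 3 + 0 = 3)
Q(f, T) = 1/(T - 4*f²) (Q(f, T) = 1/(T + (-4*f)*f) = 1/(T - 4*f²))
F = 9 (F = (-3)² = 9)
B(X, S) = 9
(Q(y, -6) + 5*54) + B(-188, -106) = (1/(-6 - 4*3²) + 5*54) + 9 = (1/(-6 - 4*9) + 270) + 9 = (1/(-6 - 36) + 270) + 9 = (1/(-42) + 270) + 9 = (-1/42 + 270) + 9 = 11339/42 + 9 = 11717/42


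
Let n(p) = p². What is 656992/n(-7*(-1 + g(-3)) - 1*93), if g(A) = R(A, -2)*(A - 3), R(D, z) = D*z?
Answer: 164248/6889 ≈ 23.842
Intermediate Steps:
g(A) = -2*A*(-3 + A) (g(A) = (A*(-2))*(A - 3) = (-2*A)*(-3 + A) = -2*A*(-3 + A))
656992/n(-7*(-1 + g(-3)) - 1*93) = 656992/((-7*(-1 + 2*(-3)*(3 - 1*(-3))) - 1*93)²) = 656992/((-7*(-1 + 2*(-3)*(3 + 3)) - 93)²) = 656992/((-7*(-1 + 2*(-3)*6) - 93)²) = 656992/((-7*(-1 - 36) - 93)²) = 656992/((-7*(-37) - 93)²) = 656992/((259 - 93)²) = 656992/(166²) = 656992/27556 = 656992*(1/27556) = 164248/6889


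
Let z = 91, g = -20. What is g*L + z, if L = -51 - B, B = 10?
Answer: 1311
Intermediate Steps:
L = -61 (L = -51 - 1*10 = -51 - 10 = -61)
g*L + z = -20*(-61) + 91 = 1220 + 91 = 1311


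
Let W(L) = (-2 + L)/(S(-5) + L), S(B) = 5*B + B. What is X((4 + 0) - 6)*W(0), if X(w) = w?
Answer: -2/15 ≈ -0.13333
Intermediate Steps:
S(B) = 6*B
W(L) = (-2 + L)/(-30 + L) (W(L) = (-2 + L)/(6*(-5) + L) = (-2 + L)/(-30 + L))
X((4 + 0) - 6)*W(0) = ((4 + 0) - 6)*((-2 + 0)/(-30 + 0)) = (4 - 6)*(-2/(-30)) = -(-1)*(-2)/15 = -2*1/15 = -2/15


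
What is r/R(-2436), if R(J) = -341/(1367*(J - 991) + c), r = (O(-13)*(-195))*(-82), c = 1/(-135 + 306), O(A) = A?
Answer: -55507196141020/19437 ≈ -2.8557e+9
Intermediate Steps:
c = 1/171 ≈ 0.0058480
r = -207870 (r = -13*(-195)*(-82) = 2535*(-82) = -207870)
R(J) = -341/(-231653186/171 + 1367*J) (R(J) = -341/(1367*(J - 991) + 1/171) = -341/(1367*(-991 + J) + 1/171) = -341/((-1354697 + 1367*J) + 1/171) = -341/(-231653186/171 + 1367*J))
r/R(-2436) = -207870/((-58311/(-231653186 + 233757*(-2436)))) = -207870/((-58311/(-231653186 - 569432052))) = -207870/((-58311/(-801085238))) = -207870/((-58311*(-1/801085238))) = -207870/58311/801085238 = -207870*801085238/58311 = -55507196141020/19437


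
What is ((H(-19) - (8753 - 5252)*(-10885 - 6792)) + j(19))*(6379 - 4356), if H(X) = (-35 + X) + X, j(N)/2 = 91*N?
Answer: 125204606926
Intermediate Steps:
j(N) = 182*N (j(N) = 2*(91*N) = 182*N)
H(X) = -35 + 2*X
((H(-19) - (8753 - 5252)*(-10885 - 6792)) + j(19))*(6379 - 4356) = (((-35 + 2*(-19)) - (8753 - 5252)*(-10885 - 6792)) + 182*19)*(6379 - 4356) = (((-35 - 38) - 3501*(-17677)) + 3458)*2023 = ((-73 - 1*(-61887177)) + 3458)*2023 = ((-73 + 61887177) + 3458)*2023 = (61887104 + 3458)*2023 = 61890562*2023 = 125204606926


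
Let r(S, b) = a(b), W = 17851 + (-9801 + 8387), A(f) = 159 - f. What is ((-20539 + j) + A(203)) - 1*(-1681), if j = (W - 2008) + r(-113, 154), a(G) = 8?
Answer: -4465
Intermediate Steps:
W = 16437 (W = 17851 - 1414 = 16437)
r(S, b) = 8
j = 14437 (j = (16437 - 2008) + 8 = 14429 + 8 = 14437)
((-20539 + j) + A(203)) - 1*(-1681) = ((-20539 + 14437) + (159 - 1*203)) - 1*(-1681) = (-6102 + (159 - 203)) + 1681 = (-6102 - 44) + 1681 = -6146 + 1681 = -4465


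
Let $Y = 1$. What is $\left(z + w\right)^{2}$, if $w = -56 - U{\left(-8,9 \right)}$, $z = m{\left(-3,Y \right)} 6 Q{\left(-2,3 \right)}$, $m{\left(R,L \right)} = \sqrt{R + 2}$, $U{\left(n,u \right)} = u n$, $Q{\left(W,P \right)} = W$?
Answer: $112 - 384 i \approx 112.0 - 384.0 i$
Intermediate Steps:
$U{\left(n,u \right)} = n u$
$m{\left(R,L \right)} = \sqrt{2 + R}$
$z = - 12 i$ ($z = \sqrt{2 - 3} \cdot 6 \left(-2\right) = \sqrt{-1} \cdot 6 \left(-2\right) = i 6 \left(-2\right) = 6 i \left(-2\right) = - 12 i \approx - 12.0 i$)
$w = 16$ ($w = -56 - \left(-8\right) 9 = -56 - -72 = -56 + 72 = 16$)
$\left(z + w\right)^{2} = \left(- 12 i + 16\right)^{2} = \left(16 - 12 i\right)^{2}$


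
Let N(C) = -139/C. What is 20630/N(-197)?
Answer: 4064110/139 ≈ 29238.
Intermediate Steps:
20630/N(-197) = 20630/((-139/(-197))) = 20630/((-139*(-1/197))) = 20630/(139/197) = 20630*(197/139) = 4064110/139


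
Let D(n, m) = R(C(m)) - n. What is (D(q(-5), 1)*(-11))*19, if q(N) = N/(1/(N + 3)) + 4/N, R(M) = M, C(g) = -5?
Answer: 14839/5 ≈ 2967.8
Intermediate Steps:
q(N) = 4/N + N*(3 + N) (q(N) = N/(1/(3 + N)) + 4/N = N*(3 + N) + 4/N = 4/N + N*(3 + N))
D(n, m) = -5 - n
(D(q(-5), 1)*(-11))*19 = ((-5 - (4 + (-5)**2*(3 - 5))/(-5))*(-11))*19 = ((-5 - (-1)*(4 + 25*(-2))/5)*(-11))*19 = ((-5 - (-1)*(4 - 50)/5)*(-11))*19 = ((-5 - (-1)*(-46)/5)*(-11))*19 = ((-5 - 1*46/5)*(-11))*19 = ((-5 - 46/5)*(-11))*19 = -71/5*(-11)*19 = (781/5)*19 = 14839/5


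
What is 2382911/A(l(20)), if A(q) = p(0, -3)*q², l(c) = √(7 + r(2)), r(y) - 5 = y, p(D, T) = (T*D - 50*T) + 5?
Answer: 2382911/2170 ≈ 1098.1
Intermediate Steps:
p(D, T) = 5 - 50*T + D*T (p(D, T) = (D*T - 50*T) + 5 = (-50*T + D*T) + 5 = 5 - 50*T + D*T)
r(y) = 5 + y
l(c) = √14 (l(c) = √(7 + (5 + 2)) = √(7 + 7) = √14)
A(q) = 155*q² (A(q) = (5 - 50*(-3) + 0*(-3))*q² = (5 + 150 + 0)*q² = 155*q²)
2382911/A(l(20)) = 2382911/((155*(√14)²)) = 2382911/((155*14)) = 2382911/2170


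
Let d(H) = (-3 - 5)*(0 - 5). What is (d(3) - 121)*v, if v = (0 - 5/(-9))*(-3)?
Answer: 135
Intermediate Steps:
d(H) = 40 (d(H) = -8*(-5) = 40)
v = -5/3 (v = (0 - 5*(-⅑))*(-3) = (0 + 5/9)*(-3) = (5/9)*(-3) = -5/3 ≈ -1.6667)
(d(3) - 121)*v = (40 - 121)*(-5/3) = -81*(-5/3) = 135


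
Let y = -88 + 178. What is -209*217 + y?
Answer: -45263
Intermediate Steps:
y = 90
-209*217 + y = -209*217 + 90 = -45353 + 90 = -45263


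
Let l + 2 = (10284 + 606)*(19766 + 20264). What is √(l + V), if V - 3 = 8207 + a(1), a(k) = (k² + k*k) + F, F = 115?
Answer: 15*√1937489 ≈ 20879.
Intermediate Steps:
a(k) = 115 + 2*k² (a(k) = (k² + k*k) + 115 = (k² + k²) + 115 = 2*k² + 115 = 115 + 2*k²)
l = 435926698 (l = -2 + (10284 + 606)*(19766 + 20264) = -2 + 10890*40030 = -2 + 435926700 = 435926698)
V = 8327 (V = 3 + (8207 + (115 + 2*1²)) = 3 + (8207 + (115 + 2*1)) = 3 + (8207 + (115 + 2)) = 3 + (8207 + 117) = 3 + 8324 = 8327)
√(l + V) = √(435926698 + 8327) = √435935025 = 15*√1937489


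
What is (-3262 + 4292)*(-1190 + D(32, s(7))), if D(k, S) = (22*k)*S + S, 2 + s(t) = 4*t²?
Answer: 139647400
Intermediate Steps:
s(t) = -2 + 4*t²
D(k, S) = S + 22*S*k (D(k, S) = 22*S*k + S = S + 22*S*k)
(-3262 + 4292)*(-1190 + D(32, s(7))) = (-3262 + 4292)*(-1190 + (-2 + 4*7²)*(1 + 22*32)) = 1030*(-1190 + (-2 + 4*49)*(1 + 704)) = 1030*(-1190 + (-2 + 196)*705) = 1030*(-1190 + 194*705) = 1030*(-1190 + 136770) = 1030*135580 = 139647400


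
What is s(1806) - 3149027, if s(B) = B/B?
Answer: -3149026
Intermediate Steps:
s(B) = 1
s(1806) - 3149027 = 1 - 3149027 = -3149026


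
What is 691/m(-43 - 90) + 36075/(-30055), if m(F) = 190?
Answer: 2782751/1142090 ≈ 2.4365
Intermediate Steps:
691/m(-43 - 90) + 36075/(-30055) = 691/190 + 36075/(-30055) = 691*(1/190) + 36075*(-1/30055) = 691/190 - 7215/6011 = 2782751/1142090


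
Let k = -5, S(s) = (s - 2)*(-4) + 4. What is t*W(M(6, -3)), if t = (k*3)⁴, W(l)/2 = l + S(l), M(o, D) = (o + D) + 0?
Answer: 303750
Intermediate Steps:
M(o, D) = D + o (M(o, D) = (D + o) + 0 = D + o)
S(s) = 12 - 4*s (S(s) = (-2 + s)*(-4) + 4 = (8 - 4*s) + 4 = 12 - 4*s)
W(l) = 24 - 6*l (W(l) = 2*(l + (12 - 4*l)) = 2*(12 - 3*l) = 24 - 6*l)
t = 50625 (t = (-5*3)⁴ = (-15)⁴ = 50625)
t*W(M(6, -3)) = 50625*(24 - 6*(-3 + 6)) = 50625*(24 - 6*3) = 50625*(24 - 18) = 50625*6 = 303750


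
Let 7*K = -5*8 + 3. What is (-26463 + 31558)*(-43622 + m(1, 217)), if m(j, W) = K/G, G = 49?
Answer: -76233341385/343 ≈ -2.2225e+8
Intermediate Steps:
K = -37/7 (K = (-5*8 + 3)/7 = (-40 + 3)/7 = (⅐)*(-37) = -37/7 ≈ -5.2857)
m(j, W) = -37/343 (m(j, W) = -37/7/49 = -37/7*1/49 = -37/343)
(-26463 + 31558)*(-43622 + m(1, 217)) = (-26463 + 31558)*(-43622 - 37/343) = 5095*(-14962383/343) = -76233341385/343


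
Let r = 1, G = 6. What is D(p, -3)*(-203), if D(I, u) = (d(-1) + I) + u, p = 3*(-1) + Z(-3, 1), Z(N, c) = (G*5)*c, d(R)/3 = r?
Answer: -5481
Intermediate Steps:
d(R) = 3 (d(R) = 3*1 = 3)
Z(N, c) = 30*c (Z(N, c) = (6*5)*c = 30*c)
p = 27 (p = 3*(-1) + 30*1 = -3 + 30 = 27)
D(I, u) = 3 + I + u (D(I, u) = (3 + I) + u = 3 + I + u)
D(p, -3)*(-203) = (3 + 27 - 3)*(-203) = 27*(-203) = -5481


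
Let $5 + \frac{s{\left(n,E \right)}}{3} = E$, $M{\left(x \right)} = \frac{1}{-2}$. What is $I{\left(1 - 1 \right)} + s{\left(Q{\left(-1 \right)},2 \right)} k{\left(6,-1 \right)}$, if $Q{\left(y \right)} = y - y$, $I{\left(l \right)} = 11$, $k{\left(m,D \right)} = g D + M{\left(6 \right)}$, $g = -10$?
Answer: $- \frac{149}{2} \approx -74.5$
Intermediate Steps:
$M{\left(x \right)} = - \frac{1}{2}$
$k{\left(m,D \right)} = - \frac{1}{2} - 10 D$ ($k{\left(m,D \right)} = - 10 D - \frac{1}{2} = - \frac{1}{2} - 10 D$)
$Q{\left(y \right)} = 0$
$s{\left(n,E \right)} = -15 + 3 E$
$I{\left(1 - 1 \right)} + s{\left(Q{\left(-1 \right)},2 \right)} k{\left(6,-1 \right)} = 11 + \left(-15 + 3 \cdot 2\right) \left(- \frac{1}{2} - -10\right) = 11 + \left(-15 + 6\right) \left(- \frac{1}{2} + 10\right) = 11 - \frac{171}{2} = - \frac{149}{2}$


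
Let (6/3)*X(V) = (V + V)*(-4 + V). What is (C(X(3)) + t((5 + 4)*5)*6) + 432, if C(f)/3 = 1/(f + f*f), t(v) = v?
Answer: 1405/2 ≈ 702.50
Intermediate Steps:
X(V) = V*(-4 + V) (X(V) = ((V + V)*(-4 + V))/2 = ((2*V)*(-4 + V))/2 = (2*V*(-4 + V))/2 = V*(-4 + V))
C(f) = 3/(f + f²) (C(f) = 3/(f + f*f) = 3/(f + f²))
(C(X(3)) + t((5 + 4)*5)*6) + 432 = (3/(((3*(-4 + 3)))*(1 + 3*(-4 + 3))) + ((5 + 4)*5)*6) + 432 = (3/(((3*(-1)))*(1 + 3*(-1))) + (9*5)*6) + 432 = (3/(-3*(1 - 3)) + 45*6) + 432 = (3*(-⅓)/(-2) + 270) + 432 = (3*(-⅓)*(-½) + 270) + 432 = (½ + 270) + 432 = 541/2 + 432 = 1405/2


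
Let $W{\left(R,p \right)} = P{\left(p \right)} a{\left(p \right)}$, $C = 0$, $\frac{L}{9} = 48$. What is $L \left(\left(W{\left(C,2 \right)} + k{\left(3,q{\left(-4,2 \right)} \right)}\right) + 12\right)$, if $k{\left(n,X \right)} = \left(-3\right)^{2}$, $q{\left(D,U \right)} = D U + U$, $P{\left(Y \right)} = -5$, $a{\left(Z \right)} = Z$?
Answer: $4752$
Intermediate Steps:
$L = 432$ ($L = 9 \cdot 48 = 432$)
$q{\left(D,U \right)} = U + D U$
$W{\left(R,p \right)} = - 5 p$
$k{\left(n,X \right)} = 9$
$L \left(\left(W{\left(C,2 \right)} + k{\left(3,q{\left(-4,2 \right)} \right)}\right) + 12\right) = 432 \left(\left(\left(-5\right) 2 + 9\right) + 12\right) = 432 \left(\left(-10 + 9\right) + 12\right) = 432 \left(-1 + 12\right) = 432 \cdot 11 = 4752$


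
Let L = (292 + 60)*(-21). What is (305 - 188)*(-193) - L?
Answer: -15189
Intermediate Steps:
L = -7392 (L = 352*(-21) = -7392)
(305 - 188)*(-193) - L = (305 - 188)*(-193) - 1*(-7392) = 117*(-193) + 7392 = -22581 + 7392 = -15189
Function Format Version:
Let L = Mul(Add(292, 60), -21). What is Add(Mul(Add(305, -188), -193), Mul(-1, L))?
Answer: -15189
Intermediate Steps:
L = -7392 (L = Mul(352, -21) = -7392)
Add(Mul(Add(305, -188), -193), Mul(-1, L)) = Add(Mul(Add(305, -188), -193), Mul(-1, -7392)) = Add(Mul(117, -193), 7392) = Add(-22581, 7392) = -15189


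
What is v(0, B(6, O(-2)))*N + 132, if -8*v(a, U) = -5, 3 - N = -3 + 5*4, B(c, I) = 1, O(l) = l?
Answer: 493/4 ≈ 123.25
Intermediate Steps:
N = -14 (N = 3 - (-3 + 5*4) = 3 - (-3 + 20) = 3 - 1*17 = 3 - 17 = -14)
v(a, U) = 5/8 (v(a, U) = -1/8*(-5) = 5/8)
v(0, B(6, O(-2)))*N + 132 = (5/8)*(-14) + 132 = -35/4 + 132 = 493/4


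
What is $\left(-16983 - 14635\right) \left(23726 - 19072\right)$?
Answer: $-147150172$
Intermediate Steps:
$\left(-16983 - 14635\right) \left(23726 - 19072\right) = \left(-31618\right) 4654 = -147150172$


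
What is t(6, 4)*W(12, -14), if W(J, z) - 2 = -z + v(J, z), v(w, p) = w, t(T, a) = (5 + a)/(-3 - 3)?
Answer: -42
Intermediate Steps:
t(T, a) = -⅚ - a/6 (t(T, a) = (5 + a)/(-6) = (5 + a)*(-⅙) = -⅚ - a/6)
W(J, z) = 2 + J - z (W(J, z) = 2 + (-z + J) = 2 + (J - z) = 2 + J - z)
t(6, 4)*W(12, -14) = (-⅚ - ⅙*4)*(2 + 12 - 1*(-14)) = (-⅚ - ⅔)*(2 + 12 + 14) = -3/2*28 = -42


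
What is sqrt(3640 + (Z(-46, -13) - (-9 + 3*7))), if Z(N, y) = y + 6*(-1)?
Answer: 3*sqrt(401) ≈ 60.075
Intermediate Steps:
Z(N, y) = -6 + y (Z(N, y) = y - 6 = -6 + y)
sqrt(3640 + (Z(-46, -13) - (-9 + 3*7))) = sqrt(3640 + ((-6 - 13) - (-9 + 3*7))) = sqrt(3640 + (-19 - (-9 + 21))) = sqrt(3640 + (-19 - 1*12)) = sqrt(3640 + (-19 - 12)) = sqrt(3640 - 31) = sqrt(3609) = 3*sqrt(401)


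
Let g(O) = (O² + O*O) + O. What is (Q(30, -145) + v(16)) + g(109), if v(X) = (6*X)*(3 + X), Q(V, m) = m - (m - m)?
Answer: 25550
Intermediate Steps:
g(O) = O + 2*O² (g(O) = (O² + O²) + O = 2*O² + O = O + 2*O²)
Q(V, m) = m (Q(V, m) = m - 1*0 = m + 0 = m)
v(X) = 6*X*(3 + X)
(Q(30, -145) + v(16)) + g(109) = (-145 + 6*16*(3 + 16)) + 109*(1 + 2*109) = (-145 + 6*16*19) + 109*(1 + 218) = (-145 + 1824) + 109*219 = 1679 + 23871 = 25550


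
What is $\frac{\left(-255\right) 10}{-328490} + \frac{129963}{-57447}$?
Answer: $- \frac{1418168534}{629025501} \approx -2.2545$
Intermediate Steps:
$\frac{\left(-255\right) 10}{-328490} + \frac{129963}{-57447} = \left(-2550\right) \left(- \frac{1}{328490}\right) + 129963 \left(- \frac{1}{57447}\right) = \frac{255}{32849} - \frac{43321}{19149} = - \frac{1418168534}{629025501}$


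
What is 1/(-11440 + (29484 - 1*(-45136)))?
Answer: 1/63180 ≈ 1.5828e-5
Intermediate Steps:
1/(-11440 + (29484 - 1*(-45136))) = 1/(-11440 + (29484 + 45136)) = 1/(-11440 + 74620) = 1/63180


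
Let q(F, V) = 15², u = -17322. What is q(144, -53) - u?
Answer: 17547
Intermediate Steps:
q(F, V) = 225
q(144, -53) - u = 225 - 1*(-17322) = 225 + 17322 = 17547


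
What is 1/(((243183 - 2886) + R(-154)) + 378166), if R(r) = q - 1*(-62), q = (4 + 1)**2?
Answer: 1/618550 ≈ 1.6167e-6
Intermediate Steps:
q = 25 (q = 5**2 = 25)
R(r) = 87 (R(r) = 25 - 1*(-62) = 25 + 62 = 87)
1/(((243183 - 2886) + R(-154)) + 378166) = 1/(((243183 - 2886) + 87) + 378166) = 1/((240297 + 87) + 378166) = 1/(240384 + 378166) = 1/618550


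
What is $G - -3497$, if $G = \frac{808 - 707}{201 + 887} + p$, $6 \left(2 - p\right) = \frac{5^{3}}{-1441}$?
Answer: $\frac{16457785199}{4703424} \approx 3499.1$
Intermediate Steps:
$p = \frac{17417}{8646}$ ($p = 2 - \frac{5^{3} \frac{1}{-1441}}{6} = 2 - \frac{125 \left(- \frac{1}{1441}\right)}{6} = 2 - - \frac{125}{8646} = 2 + \frac{125}{8646} = \frac{17417}{8646} \approx 2.0145$)
$G = \frac{9911471}{4703424}$ ($G = \frac{808 - 707}{201 + 887} + \frac{17417}{8646} = \frac{101}{1088} + \frac{17417}{8646} = \frac{9911471}{4703424} \approx 2.1073$)
$G - -3497 = \frac{9911471}{4703424} - -3497 = \frac{9911471}{4703424} + 3497 = \frac{16457785199}{4703424}$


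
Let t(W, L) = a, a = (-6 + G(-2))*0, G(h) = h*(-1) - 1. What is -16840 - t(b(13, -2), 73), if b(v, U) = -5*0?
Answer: -16840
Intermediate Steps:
b(v, U) = 0
G(h) = -1 - h (G(h) = -h - 1 = -1 - h)
a = 0 (a = (-6 + (-1 - 1*(-2)))*0 = (-6 + (-1 + 2))*0 = (-6 + 1)*0 = -5*0 = 0)
t(W, L) = 0
-16840 - t(b(13, -2), 73) = -16840 - 1*0 = -16840 + 0 = -16840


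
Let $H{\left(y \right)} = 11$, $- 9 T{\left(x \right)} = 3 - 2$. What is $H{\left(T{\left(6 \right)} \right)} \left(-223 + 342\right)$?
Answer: $1309$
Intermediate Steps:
$T{\left(x \right)} = - \frac{1}{9}$ ($T{\left(x \right)} = - \frac{3 - 2}{9} = \left(- \frac{1}{9}\right) 1 = - \frac{1}{9}$)
$H{\left(T{\left(6 \right)} \right)} \left(-223 + 342\right) = 11 \left(-223 + 342\right) = 11 \cdot 119 = 1309$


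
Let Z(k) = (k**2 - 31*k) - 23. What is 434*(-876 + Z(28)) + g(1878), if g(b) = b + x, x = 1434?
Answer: -423310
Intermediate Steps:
Z(k) = -23 + k**2 - 31*k
g(b) = 1434 + b (g(b) = b + 1434 = 1434 + b)
434*(-876 + Z(28)) + g(1878) = 434*(-876 + (-23 + 28**2 - 31*28)) + (1434 + 1878) = 434*(-876 + (-23 + 784 - 868)) + 3312 = 434*(-876 - 107) + 3312 = 434*(-983) + 3312 = -426622 + 3312 = -423310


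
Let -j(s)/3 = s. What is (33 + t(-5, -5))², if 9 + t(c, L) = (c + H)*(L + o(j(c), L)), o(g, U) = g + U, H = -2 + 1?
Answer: 36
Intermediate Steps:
j(s) = -3*s
H = -1
o(g, U) = U + g
t(c, L) = -9 + (-1 + c)*(-3*c + 2*L) (t(c, L) = -9 + (c - 1)*(L + (L - 3*c)) = -9 + (-1 + c)*(-3*c + 2*L))
(33 + t(-5, -5))² = (33 + (-9 - 2*(-5) + 3*(-5) - 5*(-5) - 5*(-5 - 3*(-5))))² = (33 + (-9 + 10 - 15 + 25 - 5*(-5 + 15)))² = (33 + (-9 + 10 - 15 + 25 - 5*10))² = (33 + (-9 + 10 - 15 + 25 - 50))² = (33 - 39)² = (-6)² = 36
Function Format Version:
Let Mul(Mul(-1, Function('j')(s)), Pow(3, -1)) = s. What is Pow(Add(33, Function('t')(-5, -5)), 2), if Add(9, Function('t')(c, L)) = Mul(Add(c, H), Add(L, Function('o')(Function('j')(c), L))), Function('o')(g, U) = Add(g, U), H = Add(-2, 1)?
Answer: 36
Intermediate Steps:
Function('j')(s) = Mul(-3, s)
H = -1
Function('o')(g, U) = Add(U, g)
Function('t')(c, L) = Add(-9, Mul(Add(-1, c), Add(Mul(-3, c), Mul(2, L)))) (Function('t')(c, L) = Add(-9, Mul(Add(c, -1), Add(L, Add(L, Mul(-3, c))))) = Add(-9, Mul(Add(-1, c), Add(Mul(-3, c), Mul(2, L)))))
Pow(Add(33, Function('t')(-5, -5)), 2) = Pow(Add(33, Add(-9, Mul(-2, -5), Mul(3, -5), Mul(-5, -5), Mul(-5, Add(-5, Mul(-3, -5))))), 2) = Pow(Add(33, Add(-9, 10, -15, 25, Mul(-5, Add(-5, 15)))), 2) = Pow(Add(33, Add(-9, 10, -15, 25, Mul(-5, 10))), 2) = Pow(Add(33, Add(-9, 10, -15, 25, -50)), 2) = Pow(Add(33, -39), 2) = Pow(-6, 2) = 36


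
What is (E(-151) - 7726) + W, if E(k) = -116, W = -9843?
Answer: -17685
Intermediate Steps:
(E(-151) - 7726) + W = (-116 - 7726) - 9843 = -7842 - 9843 = -17685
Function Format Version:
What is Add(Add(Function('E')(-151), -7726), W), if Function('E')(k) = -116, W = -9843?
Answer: -17685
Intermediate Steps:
Add(Add(Function('E')(-151), -7726), W) = Add(Add(-116, -7726), -9843) = Add(-7842, -9843) = -17685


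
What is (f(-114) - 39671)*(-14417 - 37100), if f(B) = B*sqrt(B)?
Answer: 2043730907 + 5872938*I*sqrt(114) ≈ 2.0437e+9 + 6.2706e+7*I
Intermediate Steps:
f(B) = B**(3/2)
(f(-114) - 39671)*(-14417 - 37100) = ((-114)**(3/2) - 39671)*(-14417 - 37100) = (-114*I*sqrt(114) - 39671)*(-51517) = (-39671 - 114*I*sqrt(114))*(-51517) = 2043730907 + 5872938*I*sqrt(114)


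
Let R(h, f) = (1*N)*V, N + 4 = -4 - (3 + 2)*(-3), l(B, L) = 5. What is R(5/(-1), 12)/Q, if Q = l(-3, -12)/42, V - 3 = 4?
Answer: 2058/5 ≈ 411.60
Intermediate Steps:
V = 7 (V = 3 + 4 = 7)
N = 7 (N = -4 + (-4 - (3 + 2)*(-3)) = -4 + (-4 - 5*(-3)) = -4 + (-4 - 1*(-15)) = -4 + (-4 + 15) = -4 + 11 = 7)
R(h, f) = 49 (R(h, f) = (1*7)*7 = 7*7 = 49)
Q = 5/42 ≈ 0.11905
R(5/(-1), 12)/Q = 49/(5/42) = 49*(42/5) = 2058/5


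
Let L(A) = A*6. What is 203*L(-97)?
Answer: -118146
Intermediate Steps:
L(A) = 6*A
203*L(-97) = 203*(6*(-97)) = 203*(-582) = -118146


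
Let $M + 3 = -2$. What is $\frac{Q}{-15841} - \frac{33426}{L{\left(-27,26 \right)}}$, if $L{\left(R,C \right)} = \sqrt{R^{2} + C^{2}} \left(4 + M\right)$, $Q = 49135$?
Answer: $- \frac{1585}{511} + \frac{33426 \sqrt{1405}}{1405} \approx 888.65$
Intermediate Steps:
$M = -5$ ($M = -3 - 2 = -5$)
$L{\left(R,C \right)} = - \sqrt{C^{2} + R^{2}}$ ($L{\left(R,C \right)} = \sqrt{R^{2} + C^{2}} \left(4 - 5\right) = \sqrt{C^{2} + R^{2}} \left(-1\right) = - \sqrt{C^{2} + R^{2}}$)
$\frac{Q}{-15841} - \frac{33426}{L{\left(-27,26 \right)}} = \frac{49135}{-15841} - \frac{33426}{\left(-1\right) \sqrt{26^{2} + \left(-27\right)^{2}}} = 49135 \left(- \frac{1}{15841}\right) - \frac{33426}{\left(-1\right) \sqrt{676 + 729}} = - \frac{1585}{511} - \frac{33426}{\left(-1\right) \sqrt{1405}} = - \frac{1585}{511} - 33426 \left(- \frac{\sqrt{1405}}{1405}\right) = - \frac{1585}{511} + \frac{33426 \sqrt{1405}}{1405}$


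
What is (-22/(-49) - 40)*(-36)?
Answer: 69768/49 ≈ 1423.8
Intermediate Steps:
(-22/(-49) - 40)*(-36) = (-22*(-1/49) - 40)*(-36) = (22/49 - 40)*(-36) = -1938/49*(-36) = 69768/49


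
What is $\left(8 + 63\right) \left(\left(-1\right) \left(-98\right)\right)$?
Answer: $6958$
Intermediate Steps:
$\left(8 + 63\right) \left(\left(-1\right) \left(-98\right)\right) = 71 \cdot 98 = 6958$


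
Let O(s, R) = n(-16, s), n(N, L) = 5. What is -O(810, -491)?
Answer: -5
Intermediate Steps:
O(s, R) = 5
-O(810, -491) = -1*5 = -5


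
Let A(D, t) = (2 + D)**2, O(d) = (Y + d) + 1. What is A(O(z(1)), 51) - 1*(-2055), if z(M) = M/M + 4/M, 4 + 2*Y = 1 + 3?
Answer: 2119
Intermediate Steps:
Y = 0 (Y = -2 + (1 + 3)/2 = -2 + (1/2)*4 = -2 + 2 = 0)
z(M) = 1 + 4/M
O(d) = 1 + d (O(d) = (0 + d) + 1 = d + 1 = 1 + d)
A(O(z(1)), 51) - 1*(-2055) = (2 + (1 + (4 + 1)/1))**2 - 1*(-2055) = (2 + (1 + 1*5))**2 + 2055 = (2 + (1 + 5))**2 + 2055 = (2 + 6)**2 + 2055 = 8**2 + 2055 = 64 + 2055 = 2119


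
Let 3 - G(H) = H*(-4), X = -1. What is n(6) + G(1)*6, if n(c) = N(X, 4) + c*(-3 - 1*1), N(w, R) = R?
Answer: 22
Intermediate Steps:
n(c) = 4 - 4*c (n(c) = 4 + c*(-3 - 1*1) = 4 + c*(-3 - 1) = 4 + c*(-4) = 4 - 4*c)
G(H) = 3 + 4*H (G(H) = 3 - H*(-4) = 3 - (-4)*H = 3 + 4*H)
n(6) + G(1)*6 = (4 - 4*6) + (3 + 4*1)*6 = (4 - 24) + (3 + 4)*6 = -20 + 7*6 = -20 + 42 = 22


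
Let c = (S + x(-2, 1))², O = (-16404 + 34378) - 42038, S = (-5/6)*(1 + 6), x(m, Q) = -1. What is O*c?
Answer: -10112896/9 ≈ -1.1237e+6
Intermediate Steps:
S = -35/6 (S = -5*⅙*7 = -⅚*7 = -35/6 ≈ -5.8333)
O = -24064 (O = 17974 - 42038 = -24064)
c = 1681/36 (c = (-35/6 - 1)² = (-41/6)² = 1681/36 ≈ 46.694)
O*c = -24064*1681/36 = -10112896/9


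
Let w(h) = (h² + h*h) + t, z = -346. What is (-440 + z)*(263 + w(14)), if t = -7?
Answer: -509328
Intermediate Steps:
w(h) = -7 + 2*h² (w(h) = (h² + h*h) - 7 = (h² + h²) - 7 = 2*h² - 7 = -7 + 2*h²)
(-440 + z)*(263 + w(14)) = (-440 - 346)*(263 + (-7 + 2*14²)) = -786*(263 + (-7 + 2*196)) = -786*(263 + (-7 + 392)) = -786*(263 + 385) = -786*648 = -509328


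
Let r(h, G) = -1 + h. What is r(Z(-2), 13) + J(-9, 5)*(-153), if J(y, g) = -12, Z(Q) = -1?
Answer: 1834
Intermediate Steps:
r(Z(-2), 13) + J(-9, 5)*(-153) = (-1 - 1) - 12*(-153) = -2 + 1836 = 1834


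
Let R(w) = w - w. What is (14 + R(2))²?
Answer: 196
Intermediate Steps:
R(w) = 0
(14 + R(2))² = (14 + 0)² = 14² = 196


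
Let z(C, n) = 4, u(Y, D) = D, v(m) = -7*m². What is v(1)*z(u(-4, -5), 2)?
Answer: -28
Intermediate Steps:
v(1)*z(u(-4, -5), 2) = -7*1²*4 = -7*1*4 = -7*4 = -28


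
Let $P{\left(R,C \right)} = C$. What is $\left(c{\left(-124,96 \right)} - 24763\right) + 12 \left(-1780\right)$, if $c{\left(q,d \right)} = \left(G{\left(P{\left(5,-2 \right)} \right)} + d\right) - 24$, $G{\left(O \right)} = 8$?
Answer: $-46043$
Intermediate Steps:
$c{\left(q,d \right)} = -16 + d$ ($c{\left(q,d \right)} = \left(8 + d\right) - 24 = -16 + d$)
$\left(c{\left(-124,96 \right)} - 24763\right) + 12 \left(-1780\right) = \left(\left(-16 + 96\right) - 24763\right) + 12 \left(-1780\right) = \left(80 - 24763\right) - 21360 = -24683 - 21360 = -46043$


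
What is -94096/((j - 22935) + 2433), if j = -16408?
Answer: 47048/18455 ≈ 2.5493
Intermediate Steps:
-94096/((j - 22935) + 2433) = -94096/((-16408 - 22935) + 2433) = -94096/(-39343 + 2433) = -94096/(-36910) = -94096*(-1/36910) = 47048/18455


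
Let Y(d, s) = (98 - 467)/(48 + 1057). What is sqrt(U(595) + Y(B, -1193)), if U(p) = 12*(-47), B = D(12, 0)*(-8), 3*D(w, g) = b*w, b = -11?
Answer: I*sqrt(689065845)/1105 ≈ 23.756*I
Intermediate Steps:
D(w, g) = -11*w/3 (D(w, g) = (-11*w)/3 = -11*w/3)
B = 352 (B = -11/3*12*(-8) = -44*(-8) = 352)
Y(d, s) = -369/1105
U(p) = -564
sqrt(U(595) + Y(B, -1193)) = sqrt(-564 - 369/1105) = sqrt(-623589/1105) = I*sqrt(689065845)/1105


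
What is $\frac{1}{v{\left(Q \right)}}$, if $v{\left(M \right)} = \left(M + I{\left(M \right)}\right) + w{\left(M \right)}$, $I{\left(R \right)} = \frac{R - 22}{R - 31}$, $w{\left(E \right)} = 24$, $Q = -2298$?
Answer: $- \frac{2329}{5293826} \approx -0.00043995$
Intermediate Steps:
$I{\left(R \right)} = \frac{-22 + R}{-31 + R}$
$v{\left(M \right)} = 24 + M + \frac{-22 + M}{-31 + M}$ ($v{\left(M \right)} = \left(M + \frac{-22 + M}{-31 + M}\right) + 24 = 24 + M + \frac{-22 + M}{-31 + M}$)
$\frac{1}{v{\left(Q \right)}} = \frac{1}{\frac{1}{-31 - 2298} \left(-766 + \left(-2298\right)^{2} - -13788\right)} = \frac{1}{\frac{1}{-2329} \left(-766 + 5280804 + 13788\right)} = \frac{1}{\left(- \frac{1}{2329}\right) 5293826} = \frac{1}{- \frac{5293826}{2329}} = - \frac{2329}{5293826}$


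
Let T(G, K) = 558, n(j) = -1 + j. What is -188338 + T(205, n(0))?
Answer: -187780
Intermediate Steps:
-188338 + T(205, n(0)) = -188338 + 558 = -187780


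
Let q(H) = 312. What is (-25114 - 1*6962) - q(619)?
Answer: -32388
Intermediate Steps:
(-25114 - 1*6962) - q(619) = (-25114 - 1*6962) - 1*312 = (-25114 - 6962) - 312 = -32076 - 312 = -32388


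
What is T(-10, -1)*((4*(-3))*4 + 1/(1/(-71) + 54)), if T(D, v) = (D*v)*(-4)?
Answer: 7356520/3833 ≈ 1919.3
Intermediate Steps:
T(D, v) = -4*D*v
T(-10, -1)*((4*(-3))*4 + 1/(1/(-71) + 54)) = (-4*(-10)*(-1))*((4*(-3))*4 + 1/(1/(-71) + 54)) = -40*(-12*4 + 1/(-1/71 + 54)) = -40*(-48 + 1/(3833/71)) = -40*(-48 + 71/3833) = -40*(-183913/3833) = 7356520/3833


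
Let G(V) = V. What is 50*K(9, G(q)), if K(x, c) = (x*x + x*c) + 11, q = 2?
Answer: 5500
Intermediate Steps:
K(x, c) = 11 + x² + c*x (K(x, c) = (x² + c*x) + 11 = 11 + x² + c*x)
50*K(9, G(q)) = 50*(11 + 9² + 2*9) = 50*(11 + 81 + 18) = 50*110 = 5500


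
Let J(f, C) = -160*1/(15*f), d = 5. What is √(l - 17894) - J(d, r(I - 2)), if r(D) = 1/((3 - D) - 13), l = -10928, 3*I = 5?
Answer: 32/15 + I*√28822 ≈ 2.1333 + 169.77*I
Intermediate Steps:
I = 5/3 (I = (⅓)*5 = 5/3 ≈ 1.6667)
r(D) = 1/(-10 - D)
J(f, C) = -32/(3*f) (J(f, C) = -160*1/(15*f) = -32/(3*f))
√(l - 17894) - J(d, r(I - 2)) = √(-10928 - 17894) - (-32)/(3*5) = √(-28822) - (-32)/(3*5) = I*√28822 - 1*(-32/15) = I*√28822 + 32/15 = 32/15 + I*√28822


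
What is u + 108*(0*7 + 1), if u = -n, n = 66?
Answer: 42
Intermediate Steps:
u = -66 (u = -1*66 = -66)
u + 108*(0*7 + 1) = -66 + 108*(0*7 + 1) = -66 + 108*(0 + 1) = -66 + 108*1 = -66 + 108 = 42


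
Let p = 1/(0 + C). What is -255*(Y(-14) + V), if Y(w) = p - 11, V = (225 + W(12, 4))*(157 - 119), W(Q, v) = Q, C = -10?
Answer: -4587399/2 ≈ -2.2937e+6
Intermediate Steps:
p = -⅒ (p = 1/(0 - 10) = 1/(-10) = -⅒ ≈ -0.10000)
V = 9006 (V = (225 + 12)*(157 - 119) = 237*38 = 9006)
Y(w) = -111/10 (Y(w) = -⅒ - 11 = -111/10)
-255*(Y(-14) + V) = -255*(-111/10 + 9006) = -255*89949/10 = -4587399/2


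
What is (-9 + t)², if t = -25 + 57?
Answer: 529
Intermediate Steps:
t = 32
(-9 + t)² = (-9 + 32)² = 23² = 529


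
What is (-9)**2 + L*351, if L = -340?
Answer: -119259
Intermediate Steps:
(-9)**2 + L*351 = (-9)**2 - 340*351 = 81 - 119340 = -119259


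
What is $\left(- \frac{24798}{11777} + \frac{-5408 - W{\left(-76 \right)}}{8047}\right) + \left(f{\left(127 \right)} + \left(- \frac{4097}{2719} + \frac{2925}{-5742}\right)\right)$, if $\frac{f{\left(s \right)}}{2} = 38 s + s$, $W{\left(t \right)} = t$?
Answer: $\frac{1627747654153210009}{164398769538718} \approx 9901.2$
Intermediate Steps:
$f{\left(s \right)} = 78 s$ ($f{\left(s \right)} = 2 \left(38 s + s\right) = 2 \cdot 39 s = 78 s$)
$\left(- \frac{24798}{11777} + \frac{-5408 - W{\left(-76 \right)}}{8047}\right) + \left(f{\left(127 \right)} + \left(- \frac{4097}{2719} + \frac{2925}{-5742}\right)\right) = \left(- \frac{24798}{11777} + \frac{-5408 - -76}{8047}\right) + \left(78 \cdot 127 + \left(- \frac{4097}{2719} + \frac{2925}{-5742}\right)\right) = \left(\left(-24798\right) \frac{1}{11777} + \left(-5408 + 76\right) \frac{1}{8047}\right) + \left(9906 + \left(\left(-4097\right) \frac{1}{2719} + 2925 \left(- \frac{1}{5742}\right)\right)\right) = \left(- \frac{24798}{11777} - \frac{5332}{8047}\right) + \left(9906 - \frac{3497561}{1734722}\right) = - \frac{262344470}{94769519} + \frac{17180658571}{1734722} = \frac{1627747654153210009}{164398769538718}$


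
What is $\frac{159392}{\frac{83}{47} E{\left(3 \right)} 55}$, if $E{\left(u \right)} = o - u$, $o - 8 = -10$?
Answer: $- \frac{7491424}{22825} \approx -328.21$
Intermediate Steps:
$o = -2$ ($o = 8 - 10 = -2$)
$E{\left(u \right)} = -2 - u$
$\frac{159392}{\frac{83}{47} E{\left(3 \right)} 55} = \frac{159392}{\frac{83}{47} \left(-2 - 3\right) 55} = \frac{159392}{83 \cdot \frac{1}{47} \left(-2 - 3\right) 55} = \frac{159392}{\frac{83}{47} \left(-5\right) 55} = \frac{159392}{\left(- \frac{415}{47}\right) 55} = \frac{159392}{- \frac{22825}{47}} = 159392 \left(- \frac{47}{22825}\right) = - \frac{7491424}{22825}$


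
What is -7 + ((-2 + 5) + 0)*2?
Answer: -1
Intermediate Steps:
-7 + ((-2 + 5) + 0)*2 = -7 + (3 + 0)*2 = -7 + 3*2 = -7 + 6 = -1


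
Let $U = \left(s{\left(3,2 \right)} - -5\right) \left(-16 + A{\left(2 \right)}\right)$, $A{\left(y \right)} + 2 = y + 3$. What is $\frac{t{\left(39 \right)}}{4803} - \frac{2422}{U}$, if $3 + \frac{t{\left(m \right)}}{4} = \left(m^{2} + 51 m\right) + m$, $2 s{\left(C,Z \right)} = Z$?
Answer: $\frac{2123203}{62439} \approx 34.004$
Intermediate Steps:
$s{\left(C,Z \right)} = \frac{Z}{2}$
$A{\left(y \right)} = 1 + y$ ($A{\left(y \right)} = -2 + \left(y + 3\right) = -2 + \left(3 + y\right) = 1 + y$)
$t{\left(m \right)} = -12 + 4 m^{2} + 208 m$ ($t{\left(m \right)} = -12 + 4 \left(\left(m^{2} + 51 m\right) + m\right) = -12 + 4 \left(m^{2} + 52 m\right) = -12 + \left(4 m^{2} + 208 m\right) = -12 + 4 m^{2} + 208 m$)
$U = -78$ ($U = \left(\frac{1}{2} \cdot 2 - -5\right) \left(-16 + \left(1 + 2\right)\right) = \left(1 + 5\right) \left(-16 + 3\right) = 6 \left(-13\right) = -78$)
$\frac{t{\left(39 \right)}}{4803} - \frac{2422}{U} = \frac{-12 + 4 \cdot 39^{2} + 208 \cdot 39}{4803} - \frac{2422}{-78} = \left(-12 + 4 \cdot 1521 + 8112\right) \frac{1}{4803} - - \frac{1211}{39} = \left(-12 + 6084 + 8112\right) \frac{1}{4803} + \frac{1211}{39} = 14184 \cdot \frac{1}{4803} + \frac{1211}{39} = \frac{4728}{1601} + \frac{1211}{39} = \frac{2123203}{62439}$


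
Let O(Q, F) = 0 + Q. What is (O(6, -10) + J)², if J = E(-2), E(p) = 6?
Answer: 144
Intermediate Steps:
J = 6
O(Q, F) = Q
(O(6, -10) + J)² = (6 + 6)² = 12² = 144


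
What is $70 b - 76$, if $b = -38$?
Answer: $-2736$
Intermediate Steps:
$70 b - 76 = 70 \left(-38\right) - 76 = -2660 - 76 = -2736$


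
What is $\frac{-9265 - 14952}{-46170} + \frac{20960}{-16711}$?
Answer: $- \frac{563032913}{771546870} \approx -0.72975$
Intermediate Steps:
$\frac{-9265 - 14952}{-46170} + \frac{20960}{-16711} = \left(-24217\right) \left(- \frac{1}{46170}\right) + 20960 \left(- \frac{1}{16711}\right) = \frac{24217}{46170} - \frac{20960}{16711} = - \frac{563032913}{771546870}$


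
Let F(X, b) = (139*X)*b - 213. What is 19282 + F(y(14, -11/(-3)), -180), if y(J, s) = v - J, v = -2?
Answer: 419389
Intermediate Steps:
y(J, s) = -2 - J
F(X, b) = -213 + 139*X*b (F(X, b) = 139*X*b - 213 = -213 + 139*X*b)
19282 + F(y(14, -11/(-3)), -180) = 19282 + (-213 + 139*(-2 - 1*14)*(-180)) = 19282 + (-213 + 139*(-2 - 14)*(-180)) = 19282 + (-213 + 139*(-16)*(-180)) = 19282 + (-213 + 400320) = 19282 + 400107 = 419389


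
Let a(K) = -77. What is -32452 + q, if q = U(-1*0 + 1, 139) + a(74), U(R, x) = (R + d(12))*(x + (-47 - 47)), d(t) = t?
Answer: -31944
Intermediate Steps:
U(R, x) = (-94 + x)*(12 + R) (U(R, x) = (R + 12)*(x + (-47 - 47)) = (12 + R)*(x - 94) = (12 + R)*(-94 + x) = (-94 + x)*(12 + R))
q = 508 (q = (-1128 - 94*(-1*0 + 1) + 12*139 + (-1*0 + 1)*139) - 77 = (-1128 - 94*(0 + 1) + 1668 + (0 + 1)*139) - 77 = (-1128 - 94*1 + 1668 + 1*139) - 77 = (-1128 - 94 + 1668 + 139) - 77 = 585 - 77 = 508)
-32452 + q = -32452 + 508 = -31944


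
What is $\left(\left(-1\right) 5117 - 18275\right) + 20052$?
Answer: $-3340$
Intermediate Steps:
$\left(\left(-1\right) 5117 - 18275\right) + 20052 = \left(-5117 - 18275\right) + 20052 = -23392 + 20052 = -3340$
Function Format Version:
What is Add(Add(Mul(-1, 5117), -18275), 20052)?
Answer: -3340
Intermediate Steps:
Add(Add(Mul(-1, 5117), -18275), 20052) = Add(Add(-5117, -18275), 20052) = Add(-23392, 20052) = -3340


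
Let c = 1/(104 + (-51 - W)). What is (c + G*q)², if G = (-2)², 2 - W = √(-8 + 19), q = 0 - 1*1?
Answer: 26568873/1677025 + 10309*√11/3354050 ≈ 15.853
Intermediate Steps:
q = -1 (q = 0 - 1 = -1)
W = 2 - √11 (W = 2 - √(-8 + 19) = 2 - √11 ≈ -1.3166)
G = 4
c = 1/(51 + √11) (c = 1/(104 + (-51 - (2 - √11))) = 1/(104 + (-51 + (-2 + √11))) = 1/(104 + (-53 + √11)) = 1/(51 + √11) ≈ 0.018411)
(c + G*q)² = ((51/2590 - √11/2590) + 4*(-1))² = ((51/2590 - √11/2590) - 4)² = (-10309/2590 - √11/2590)²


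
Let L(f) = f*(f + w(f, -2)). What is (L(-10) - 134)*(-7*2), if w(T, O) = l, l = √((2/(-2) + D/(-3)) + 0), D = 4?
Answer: 476 + 140*I*√21/3 ≈ 476.0 + 213.85*I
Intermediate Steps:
l = I*√21/3 (l = √((2/(-2) + 4/(-3)) + 0) = √((2*(-½) + 4*(-⅓)) + 0) = √((-1 - 4/3) + 0) = √(-7/3 + 0) = √(-7/3) = I*√21/3 ≈ 1.5275*I)
w(T, O) = I*√21/3
L(f) = f*(f + I*√21/3)
(L(-10) - 134)*(-7*2) = ((⅓)*(-10)*(3*(-10) + I*√21) - 134)*(-7*2) = ((⅓)*(-10)*(-30 + I*√21) - 134)*(-14) = ((100 - 10*I*√21/3) - 134)*(-14) = (-34 - 10*I*√21/3)*(-14) = 476 + 140*I*√21/3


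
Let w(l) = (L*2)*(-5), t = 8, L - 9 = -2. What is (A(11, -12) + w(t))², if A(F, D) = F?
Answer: 3481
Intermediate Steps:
L = 7 (L = 9 - 2 = 7)
w(l) = -70 (w(l) = (7*2)*(-5) = 14*(-5) = -70)
(A(11, -12) + w(t))² = (11 - 70)² = (-59)² = 3481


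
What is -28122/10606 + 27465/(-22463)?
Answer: -461499138/119121289 ≈ -3.8742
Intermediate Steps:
-28122/10606 + 27465/(-22463) = -28122*1/10606 + 27465*(-1/22463) = -14061/5303 - 27465/22463 = -461499138/119121289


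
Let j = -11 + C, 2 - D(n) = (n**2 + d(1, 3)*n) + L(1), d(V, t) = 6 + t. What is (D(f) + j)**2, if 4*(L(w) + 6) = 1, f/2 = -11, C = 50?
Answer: 915849/16 ≈ 57241.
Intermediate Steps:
f = -22 (f = 2*(-11) = -22)
L(w) = -23/4 (L(w) = -6 + (1/4)*1 = -6 + 1/4 = -23/4)
D(n) = 31/4 - n**2 - 9*n (D(n) = 2 - ((n**2 + (6 + 3)*n) - 23/4) = 2 - ((n**2 + 9*n) - 23/4) = 2 - (-23/4 + n**2 + 9*n) = 2 + (23/4 - n**2 - 9*n) = 31/4 - n**2 - 9*n)
j = 39 (j = -11 + 50 = 39)
(D(f) + j)**2 = ((31/4 - 1*(-22)**2 - 9*(-22)) + 39)**2 = ((31/4 - 1*484 + 198) + 39)**2 = ((31/4 - 484 + 198) + 39)**2 = (-1113/4 + 39)**2 = (-957/4)**2 = 915849/16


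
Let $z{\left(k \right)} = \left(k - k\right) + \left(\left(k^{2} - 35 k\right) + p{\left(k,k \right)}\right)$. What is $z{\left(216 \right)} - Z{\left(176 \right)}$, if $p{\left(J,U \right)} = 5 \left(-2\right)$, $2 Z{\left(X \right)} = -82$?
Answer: $39127$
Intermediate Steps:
$Z{\left(X \right)} = -41$ ($Z{\left(X \right)} = \frac{1}{2} \left(-82\right) = -41$)
$p{\left(J,U \right)} = -10$
$z{\left(k \right)} = -10 + k^{2} - 35 k$ ($z{\left(k \right)} = \left(k - k\right) - \left(10 - k^{2} + 35 k\right) = 0 - \left(10 - k^{2} + 35 k\right) = -10 + k^{2} - 35 k$)
$z{\left(216 \right)} - Z{\left(176 \right)} = \left(-10 + 216^{2} - 7560\right) - -41 = \left(-10 + 46656 - 7560\right) + 41 = 39086 + 41 = 39127$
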